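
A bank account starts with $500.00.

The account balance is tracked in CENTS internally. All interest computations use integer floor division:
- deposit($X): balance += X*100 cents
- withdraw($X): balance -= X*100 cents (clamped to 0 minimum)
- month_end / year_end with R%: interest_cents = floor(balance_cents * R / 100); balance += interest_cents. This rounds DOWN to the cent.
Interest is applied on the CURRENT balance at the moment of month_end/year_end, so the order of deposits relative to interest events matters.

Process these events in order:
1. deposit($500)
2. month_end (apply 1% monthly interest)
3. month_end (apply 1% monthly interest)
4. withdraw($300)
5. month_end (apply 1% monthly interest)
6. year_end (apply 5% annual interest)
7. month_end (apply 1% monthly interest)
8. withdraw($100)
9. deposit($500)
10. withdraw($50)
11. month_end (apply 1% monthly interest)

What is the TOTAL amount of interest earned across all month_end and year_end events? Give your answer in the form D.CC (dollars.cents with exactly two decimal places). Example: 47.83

After 1 (deposit($500)): balance=$1000.00 total_interest=$0.00
After 2 (month_end (apply 1% monthly interest)): balance=$1010.00 total_interest=$10.00
After 3 (month_end (apply 1% monthly interest)): balance=$1020.10 total_interest=$20.10
After 4 (withdraw($300)): balance=$720.10 total_interest=$20.10
After 5 (month_end (apply 1% monthly interest)): balance=$727.30 total_interest=$27.30
After 6 (year_end (apply 5% annual interest)): balance=$763.66 total_interest=$63.66
After 7 (month_end (apply 1% monthly interest)): balance=$771.29 total_interest=$71.29
After 8 (withdraw($100)): balance=$671.29 total_interest=$71.29
After 9 (deposit($500)): balance=$1171.29 total_interest=$71.29
After 10 (withdraw($50)): balance=$1121.29 total_interest=$71.29
After 11 (month_end (apply 1% monthly interest)): balance=$1132.50 total_interest=$82.50

Answer: 82.50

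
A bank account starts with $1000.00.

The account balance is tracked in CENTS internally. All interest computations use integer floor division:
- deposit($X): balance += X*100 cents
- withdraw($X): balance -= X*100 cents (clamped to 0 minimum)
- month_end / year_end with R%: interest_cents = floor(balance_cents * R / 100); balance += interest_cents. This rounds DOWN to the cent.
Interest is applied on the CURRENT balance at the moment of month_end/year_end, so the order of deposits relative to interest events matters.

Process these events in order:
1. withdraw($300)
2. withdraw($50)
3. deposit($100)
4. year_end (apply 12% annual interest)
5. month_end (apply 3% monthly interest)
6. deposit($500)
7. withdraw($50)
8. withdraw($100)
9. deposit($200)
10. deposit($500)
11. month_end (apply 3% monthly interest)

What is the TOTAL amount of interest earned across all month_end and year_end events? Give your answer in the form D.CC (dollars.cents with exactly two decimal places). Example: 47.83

After 1 (withdraw($300)): balance=$700.00 total_interest=$0.00
After 2 (withdraw($50)): balance=$650.00 total_interest=$0.00
After 3 (deposit($100)): balance=$750.00 total_interest=$0.00
After 4 (year_end (apply 12% annual interest)): balance=$840.00 total_interest=$90.00
After 5 (month_end (apply 3% monthly interest)): balance=$865.20 total_interest=$115.20
After 6 (deposit($500)): balance=$1365.20 total_interest=$115.20
After 7 (withdraw($50)): balance=$1315.20 total_interest=$115.20
After 8 (withdraw($100)): balance=$1215.20 total_interest=$115.20
After 9 (deposit($200)): balance=$1415.20 total_interest=$115.20
After 10 (deposit($500)): balance=$1915.20 total_interest=$115.20
After 11 (month_end (apply 3% monthly interest)): balance=$1972.65 total_interest=$172.65

Answer: 172.65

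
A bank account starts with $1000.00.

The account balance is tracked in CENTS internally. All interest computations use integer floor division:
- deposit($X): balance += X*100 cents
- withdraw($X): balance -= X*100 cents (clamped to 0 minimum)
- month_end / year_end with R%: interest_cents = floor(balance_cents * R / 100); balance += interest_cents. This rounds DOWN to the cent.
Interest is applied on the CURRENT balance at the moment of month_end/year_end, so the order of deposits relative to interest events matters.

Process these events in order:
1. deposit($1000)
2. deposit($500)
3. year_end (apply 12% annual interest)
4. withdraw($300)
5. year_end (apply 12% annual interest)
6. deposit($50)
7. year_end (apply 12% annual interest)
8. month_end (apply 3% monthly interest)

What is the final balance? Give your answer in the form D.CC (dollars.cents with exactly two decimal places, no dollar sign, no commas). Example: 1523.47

After 1 (deposit($1000)): balance=$2000.00 total_interest=$0.00
After 2 (deposit($500)): balance=$2500.00 total_interest=$0.00
After 3 (year_end (apply 12% annual interest)): balance=$2800.00 total_interest=$300.00
After 4 (withdraw($300)): balance=$2500.00 total_interest=$300.00
After 5 (year_end (apply 12% annual interest)): balance=$2800.00 total_interest=$600.00
After 6 (deposit($50)): balance=$2850.00 total_interest=$600.00
After 7 (year_end (apply 12% annual interest)): balance=$3192.00 total_interest=$942.00
After 8 (month_end (apply 3% monthly interest)): balance=$3287.76 total_interest=$1037.76

Answer: 3287.76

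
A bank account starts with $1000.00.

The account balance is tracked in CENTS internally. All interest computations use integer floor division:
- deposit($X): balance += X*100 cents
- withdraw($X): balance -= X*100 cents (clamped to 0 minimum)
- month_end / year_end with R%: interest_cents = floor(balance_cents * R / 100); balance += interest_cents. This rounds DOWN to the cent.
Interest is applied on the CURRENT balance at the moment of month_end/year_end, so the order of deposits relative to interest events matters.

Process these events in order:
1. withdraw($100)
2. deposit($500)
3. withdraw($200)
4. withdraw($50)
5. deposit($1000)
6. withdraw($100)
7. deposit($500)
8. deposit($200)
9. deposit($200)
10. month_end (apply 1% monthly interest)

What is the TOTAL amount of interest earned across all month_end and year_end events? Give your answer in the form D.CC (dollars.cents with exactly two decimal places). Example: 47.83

After 1 (withdraw($100)): balance=$900.00 total_interest=$0.00
After 2 (deposit($500)): balance=$1400.00 total_interest=$0.00
After 3 (withdraw($200)): balance=$1200.00 total_interest=$0.00
After 4 (withdraw($50)): balance=$1150.00 total_interest=$0.00
After 5 (deposit($1000)): balance=$2150.00 total_interest=$0.00
After 6 (withdraw($100)): balance=$2050.00 total_interest=$0.00
After 7 (deposit($500)): balance=$2550.00 total_interest=$0.00
After 8 (deposit($200)): balance=$2750.00 total_interest=$0.00
After 9 (deposit($200)): balance=$2950.00 total_interest=$0.00
After 10 (month_end (apply 1% monthly interest)): balance=$2979.50 total_interest=$29.50

Answer: 29.50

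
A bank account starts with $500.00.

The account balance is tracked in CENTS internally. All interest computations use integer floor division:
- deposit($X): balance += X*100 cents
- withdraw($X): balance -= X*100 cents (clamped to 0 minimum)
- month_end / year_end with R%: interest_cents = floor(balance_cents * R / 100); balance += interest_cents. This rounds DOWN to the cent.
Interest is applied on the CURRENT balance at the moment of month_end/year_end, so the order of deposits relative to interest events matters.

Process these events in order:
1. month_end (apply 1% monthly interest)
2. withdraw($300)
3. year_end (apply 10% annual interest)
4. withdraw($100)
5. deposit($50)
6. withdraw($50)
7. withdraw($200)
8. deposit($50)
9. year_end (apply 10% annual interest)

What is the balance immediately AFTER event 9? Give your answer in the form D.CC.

After 1 (month_end (apply 1% monthly interest)): balance=$505.00 total_interest=$5.00
After 2 (withdraw($300)): balance=$205.00 total_interest=$5.00
After 3 (year_end (apply 10% annual interest)): balance=$225.50 total_interest=$25.50
After 4 (withdraw($100)): balance=$125.50 total_interest=$25.50
After 5 (deposit($50)): balance=$175.50 total_interest=$25.50
After 6 (withdraw($50)): balance=$125.50 total_interest=$25.50
After 7 (withdraw($200)): balance=$0.00 total_interest=$25.50
After 8 (deposit($50)): balance=$50.00 total_interest=$25.50
After 9 (year_end (apply 10% annual interest)): balance=$55.00 total_interest=$30.50

Answer: 55.00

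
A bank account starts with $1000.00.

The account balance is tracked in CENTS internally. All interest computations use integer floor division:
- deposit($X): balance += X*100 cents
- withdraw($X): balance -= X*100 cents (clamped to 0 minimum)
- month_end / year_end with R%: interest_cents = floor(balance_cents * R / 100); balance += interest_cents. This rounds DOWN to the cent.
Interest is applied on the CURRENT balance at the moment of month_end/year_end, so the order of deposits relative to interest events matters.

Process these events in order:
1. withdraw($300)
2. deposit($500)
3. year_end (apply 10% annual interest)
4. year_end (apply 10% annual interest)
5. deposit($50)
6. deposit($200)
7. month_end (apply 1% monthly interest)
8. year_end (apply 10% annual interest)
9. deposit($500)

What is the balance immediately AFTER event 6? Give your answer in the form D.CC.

Answer: 1702.00

Derivation:
After 1 (withdraw($300)): balance=$700.00 total_interest=$0.00
After 2 (deposit($500)): balance=$1200.00 total_interest=$0.00
After 3 (year_end (apply 10% annual interest)): balance=$1320.00 total_interest=$120.00
After 4 (year_end (apply 10% annual interest)): balance=$1452.00 total_interest=$252.00
After 5 (deposit($50)): balance=$1502.00 total_interest=$252.00
After 6 (deposit($200)): balance=$1702.00 total_interest=$252.00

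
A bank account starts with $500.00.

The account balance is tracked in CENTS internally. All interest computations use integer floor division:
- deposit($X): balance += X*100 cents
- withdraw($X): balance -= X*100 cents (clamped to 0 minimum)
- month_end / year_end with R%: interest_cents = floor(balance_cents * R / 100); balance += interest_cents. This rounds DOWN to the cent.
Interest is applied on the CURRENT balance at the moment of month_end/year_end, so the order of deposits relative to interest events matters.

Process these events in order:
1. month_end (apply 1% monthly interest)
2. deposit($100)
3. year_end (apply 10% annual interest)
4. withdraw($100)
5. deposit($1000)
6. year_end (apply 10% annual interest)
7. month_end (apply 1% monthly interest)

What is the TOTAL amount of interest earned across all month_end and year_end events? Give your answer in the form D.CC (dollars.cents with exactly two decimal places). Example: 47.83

After 1 (month_end (apply 1% monthly interest)): balance=$505.00 total_interest=$5.00
After 2 (deposit($100)): balance=$605.00 total_interest=$5.00
After 3 (year_end (apply 10% annual interest)): balance=$665.50 total_interest=$65.50
After 4 (withdraw($100)): balance=$565.50 total_interest=$65.50
After 5 (deposit($1000)): balance=$1565.50 total_interest=$65.50
After 6 (year_end (apply 10% annual interest)): balance=$1722.05 total_interest=$222.05
After 7 (month_end (apply 1% monthly interest)): balance=$1739.27 total_interest=$239.27

Answer: 239.27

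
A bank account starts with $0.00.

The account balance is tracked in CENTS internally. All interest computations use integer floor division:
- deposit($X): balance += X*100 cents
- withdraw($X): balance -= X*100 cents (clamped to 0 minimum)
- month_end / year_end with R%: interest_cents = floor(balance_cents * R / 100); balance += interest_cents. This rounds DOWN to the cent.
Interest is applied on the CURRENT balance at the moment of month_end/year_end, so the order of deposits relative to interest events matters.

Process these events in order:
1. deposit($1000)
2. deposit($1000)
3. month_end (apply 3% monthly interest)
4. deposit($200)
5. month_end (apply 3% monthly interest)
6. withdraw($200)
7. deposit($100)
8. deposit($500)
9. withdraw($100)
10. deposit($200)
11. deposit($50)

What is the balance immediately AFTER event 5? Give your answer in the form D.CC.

After 1 (deposit($1000)): balance=$1000.00 total_interest=$0.00
After 2 (deposit($1000)): balance=$2000.00 total_interest=$0.00
After 3 (month_end (apply 3% monthly interest)): balance=$2060.00 total_interest=$60.00
After 4 (deposit($200)): balance=$2260.00 total_interest=$60.00
After 5 (month_end (apply 3% monthly interest)): balance=$2327.80 total_interest=$127.80

Answer: 2327.80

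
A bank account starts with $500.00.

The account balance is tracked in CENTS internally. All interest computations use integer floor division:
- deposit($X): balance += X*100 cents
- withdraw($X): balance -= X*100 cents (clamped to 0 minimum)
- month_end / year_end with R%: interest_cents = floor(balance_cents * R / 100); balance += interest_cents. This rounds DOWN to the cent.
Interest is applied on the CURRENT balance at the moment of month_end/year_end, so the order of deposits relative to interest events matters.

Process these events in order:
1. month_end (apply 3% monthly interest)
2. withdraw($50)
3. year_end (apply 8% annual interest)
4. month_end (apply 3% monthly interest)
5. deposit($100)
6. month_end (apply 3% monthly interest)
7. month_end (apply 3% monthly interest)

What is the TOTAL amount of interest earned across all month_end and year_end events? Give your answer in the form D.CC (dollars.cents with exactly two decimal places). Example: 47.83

After 1 (month_end (apply 3% monthly interest)): balance=$515.00 total_interest=$15.00
After 2 (withdraw($50)): balance=$465.00 total_interest=$15.00
After 3 (year_end (apply 8% annual interest)): balance=$502.20 total_interest=$52.20
After 4 (month_end (apply 3% monthly interest)): balance=$517.26 total_interest=$67.26
After 5 (deposit($100)): balance=$617.26 total_interest=$67.26
After 6 (month_end (apply 3% monthly interest)): balance=$635.77 total_interest=$85.77
After 7 (month_end (apply 3% monthly interest)): balance=$654.84 total_interest=$104.84

Answer: 104.84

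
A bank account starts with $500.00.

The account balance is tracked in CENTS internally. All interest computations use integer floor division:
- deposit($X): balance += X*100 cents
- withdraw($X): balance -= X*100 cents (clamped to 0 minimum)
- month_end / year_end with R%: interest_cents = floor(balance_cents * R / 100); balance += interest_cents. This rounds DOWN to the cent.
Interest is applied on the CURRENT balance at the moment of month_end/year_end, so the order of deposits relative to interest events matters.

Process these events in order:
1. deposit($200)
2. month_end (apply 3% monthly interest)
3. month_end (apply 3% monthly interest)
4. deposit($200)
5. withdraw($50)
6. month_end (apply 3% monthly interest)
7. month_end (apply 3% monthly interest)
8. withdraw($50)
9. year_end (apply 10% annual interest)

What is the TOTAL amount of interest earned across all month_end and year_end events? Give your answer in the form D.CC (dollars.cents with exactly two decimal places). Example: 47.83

After 1 (deposit($200)): balance=$700.00 total_interest=$0.00
After 2 (month_end (apply 3% monthly interest)): balance=$721.00 total_interest=$21.00
After 3 (month_end (apply 3% monthly interest)): balance=$742.63 total_interest=$42.63
After 4 (deposit($200)): balance=$942.63 total_interest=$42.63
After 5 (withdraw($50)): balance=$892.63 total_interest=$42.63
After 6 (month_end (apply 3% monthly interest)): balance=$919.40 total_interest=$69.40
After 7 (month_end (apply 3% monthly interest)): balance=$946.98 total_interest=$96.98
After 8 (withdraw($50)): balance=$896.98 total_interest=$96.98
After 9 (year_end (apply 10% annual interest)): balance=$986.67 total_interest=$186.67

Answer: 186.67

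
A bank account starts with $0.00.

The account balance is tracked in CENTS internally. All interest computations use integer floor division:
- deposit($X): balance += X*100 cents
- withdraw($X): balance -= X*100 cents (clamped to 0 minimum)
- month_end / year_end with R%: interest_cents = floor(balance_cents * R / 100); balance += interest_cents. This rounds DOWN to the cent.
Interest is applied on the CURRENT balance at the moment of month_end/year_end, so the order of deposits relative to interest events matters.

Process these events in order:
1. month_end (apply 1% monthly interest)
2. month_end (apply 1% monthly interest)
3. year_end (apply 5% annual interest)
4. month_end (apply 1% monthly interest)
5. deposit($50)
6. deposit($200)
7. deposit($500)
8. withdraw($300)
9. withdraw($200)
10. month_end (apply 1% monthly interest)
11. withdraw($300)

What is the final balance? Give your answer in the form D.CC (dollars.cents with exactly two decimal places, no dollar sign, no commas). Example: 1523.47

After 1 (month_end (apply 1% monthly interest)): balance=$0.00 total_interest=$0.00
After 2 (month_end (apply 1% monthly interest)): balance=$0.00 total_interest=$0.00
After 3 (year_end (apply 5% annual interest)): balance=$0.00 total_interest=$0.00
After 4 (month_end (apply 1% monthly interest)): balance=$0.00 total_interest=$0.00
After 5 (deposit($50)): balance=$50.00 total_interest=$0.00
After 6 (deposit($200)): balance=$250.00 total_interest=$0.00
After 7 (deposit($500)): balance=$750.00 total_interest=$0.00
After 8 (withdraw($300)): balance=$450.00 total_interest=$0.00
After 9 (withdraw($200)): balance=$250.00 total_interest=$0.00
After 10 (month_end (apply 1% monthly interest)): balance=$252.50 total_interest=$2.50
After 11 (withdraw($300)): balance=$0.00 total_interest=$2.50

Answer: 0.00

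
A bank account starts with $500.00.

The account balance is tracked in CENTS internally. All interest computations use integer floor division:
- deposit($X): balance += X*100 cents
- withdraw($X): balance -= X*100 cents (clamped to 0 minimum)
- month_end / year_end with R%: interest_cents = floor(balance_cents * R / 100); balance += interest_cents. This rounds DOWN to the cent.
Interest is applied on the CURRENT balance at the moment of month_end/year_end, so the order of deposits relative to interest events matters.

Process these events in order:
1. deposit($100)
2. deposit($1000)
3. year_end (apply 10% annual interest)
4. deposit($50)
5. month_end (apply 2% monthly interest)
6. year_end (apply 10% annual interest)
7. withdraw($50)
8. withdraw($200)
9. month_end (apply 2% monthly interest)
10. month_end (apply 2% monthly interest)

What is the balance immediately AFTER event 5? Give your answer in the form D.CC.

After 1 (deposit($100)): balance=$600.00 total_interest=$0.00
After 2 (deposit($1000)): balance=$1600.00 total_interest=$0.00
After 3 (year_end (apply 10% annual interest)): balance=$1760.00 total_interest=$160.00
After 4 (deposit($50)): balance=$1810.00 total_interest=$160.00
After 5 (month_end (apply 2% monthly interest)): balance=$1846.20 total_interest=$196.20

Answer: 1846.20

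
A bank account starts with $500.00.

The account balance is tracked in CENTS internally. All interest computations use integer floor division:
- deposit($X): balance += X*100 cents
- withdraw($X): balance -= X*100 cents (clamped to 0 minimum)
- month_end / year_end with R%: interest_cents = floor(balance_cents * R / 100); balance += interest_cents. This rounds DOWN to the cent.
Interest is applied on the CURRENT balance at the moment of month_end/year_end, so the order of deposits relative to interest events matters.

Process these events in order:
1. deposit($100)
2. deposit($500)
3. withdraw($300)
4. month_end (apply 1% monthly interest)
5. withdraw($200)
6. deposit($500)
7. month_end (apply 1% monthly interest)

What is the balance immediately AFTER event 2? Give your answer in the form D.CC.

Answer: 1100.00

Derivation:
After 1 (deposit($100)): balance=$600.00 total_interest=$0.00
After 2 (deposit($500)): balance=$1100.00 total_interest=$0.00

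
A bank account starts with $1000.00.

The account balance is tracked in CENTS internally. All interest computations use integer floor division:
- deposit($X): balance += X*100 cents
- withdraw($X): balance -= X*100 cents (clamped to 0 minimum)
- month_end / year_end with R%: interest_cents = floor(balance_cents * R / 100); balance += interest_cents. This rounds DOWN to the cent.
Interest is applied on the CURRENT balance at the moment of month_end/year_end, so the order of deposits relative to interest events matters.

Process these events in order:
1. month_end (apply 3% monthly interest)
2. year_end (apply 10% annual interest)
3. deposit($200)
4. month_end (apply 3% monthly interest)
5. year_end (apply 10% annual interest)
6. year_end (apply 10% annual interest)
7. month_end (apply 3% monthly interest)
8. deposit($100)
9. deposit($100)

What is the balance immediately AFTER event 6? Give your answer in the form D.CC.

Answer: 1661.30

Derivation:
After 1 (month_end (apply 3% monthly interest)): balance=$1030.00 total_interest=$30.00
After 2 (year_end (apply 10% annual interest)): balance=$1133.00 total_interest=$133.00
After 3 (deposit($200)): balance=$1333.00 total_interest=$133.00
After 4 (month_end (apply 3% monthly interest)): balance=$1372.99 total_interest=$172.99
After 5 (year_end (apply 10% annual interest)): balance=$1510.28 total_interest=$310.28
After 6 (year_end (apply 10% annual interest)): balance=$1661.30 total_interest=$461.30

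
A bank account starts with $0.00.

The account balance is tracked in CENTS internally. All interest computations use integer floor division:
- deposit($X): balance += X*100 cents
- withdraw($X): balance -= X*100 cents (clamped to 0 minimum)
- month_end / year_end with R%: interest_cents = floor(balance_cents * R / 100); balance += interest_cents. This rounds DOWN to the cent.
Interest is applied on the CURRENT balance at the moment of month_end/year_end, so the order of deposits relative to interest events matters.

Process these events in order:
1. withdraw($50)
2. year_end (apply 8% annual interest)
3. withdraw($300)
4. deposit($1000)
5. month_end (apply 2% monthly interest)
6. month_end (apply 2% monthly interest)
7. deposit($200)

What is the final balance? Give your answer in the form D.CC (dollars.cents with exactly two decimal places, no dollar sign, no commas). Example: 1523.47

After 1 (withdraw($50)): balance=$0.00 total_interest=$0.00
After 2 (year_end (apply 8% annual interest)): balance=$0.00 total_interest=$0.00
After 3 (withdraw($300)): balance=$0.00 total_interest=$0.00
After 4 (deposit($1000)): balance=$1000.00 total_interest=$0.00
After 5 (month_end (apply 2% monthly interest)): balance=$1020.00 total_interest=$20.00
After 6 (month_end (apply 2% monthly interest)): balance=$1040.40 total_interest=$40.40
After 7 (deposit($200)): balance=$1240.40 total_interest=$40.40

Answer: 1240.40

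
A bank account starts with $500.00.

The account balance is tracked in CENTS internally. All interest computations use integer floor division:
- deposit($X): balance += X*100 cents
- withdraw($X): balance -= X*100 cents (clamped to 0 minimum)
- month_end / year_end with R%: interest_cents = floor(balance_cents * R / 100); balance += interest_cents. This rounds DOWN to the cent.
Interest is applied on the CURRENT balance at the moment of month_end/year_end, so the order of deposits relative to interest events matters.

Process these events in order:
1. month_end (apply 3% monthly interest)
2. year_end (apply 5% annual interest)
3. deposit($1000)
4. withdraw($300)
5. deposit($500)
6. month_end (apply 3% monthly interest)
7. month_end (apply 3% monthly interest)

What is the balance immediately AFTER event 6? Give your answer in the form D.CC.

Answer: 1792.97

Derivation:
After 1 (month_end (apply 3% monthly interest)): balance=$515.00 total_interest=$15.00
After 2 (year_end (apply 5% annual interest)): balance=$540.75 total_interest=$40.75
After 3 (deposit($1000)): balance=$1540.75 total_interest=$40.75
After 4 (withdraw($300)): balance=$1240.75 total_interest=$40.75
After 5 (deposit($500)): balance=$1740.75 total_interest=$40.75
After 6 (month_end (apply 3% monthly interest)): balance=$1792.97 total_interest=$92.97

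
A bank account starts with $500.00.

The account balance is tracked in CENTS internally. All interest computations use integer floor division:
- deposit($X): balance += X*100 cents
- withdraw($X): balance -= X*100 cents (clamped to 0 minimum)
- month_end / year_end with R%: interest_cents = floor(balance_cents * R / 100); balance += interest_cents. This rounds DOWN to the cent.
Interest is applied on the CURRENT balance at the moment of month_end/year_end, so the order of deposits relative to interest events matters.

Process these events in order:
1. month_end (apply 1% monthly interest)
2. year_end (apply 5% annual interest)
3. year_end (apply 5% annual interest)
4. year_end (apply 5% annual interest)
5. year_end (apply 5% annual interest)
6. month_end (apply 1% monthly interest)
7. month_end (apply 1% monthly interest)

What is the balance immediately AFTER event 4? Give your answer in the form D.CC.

After 1 (month_end (apply 1% monthly interest)): balance=$505.00 total_interest=$5.00
After 2 (year_end (apply 5% annual interest)): balance=$530.25 total_interest=$30.25
After 3 (year_end (apply 5% annual interest)): balance=$556.76 total_interest=$56.76
After 4 (year_end (apply 5% annual interest)): balance=$584.59 total_interest=$84.59

Answer: 584.59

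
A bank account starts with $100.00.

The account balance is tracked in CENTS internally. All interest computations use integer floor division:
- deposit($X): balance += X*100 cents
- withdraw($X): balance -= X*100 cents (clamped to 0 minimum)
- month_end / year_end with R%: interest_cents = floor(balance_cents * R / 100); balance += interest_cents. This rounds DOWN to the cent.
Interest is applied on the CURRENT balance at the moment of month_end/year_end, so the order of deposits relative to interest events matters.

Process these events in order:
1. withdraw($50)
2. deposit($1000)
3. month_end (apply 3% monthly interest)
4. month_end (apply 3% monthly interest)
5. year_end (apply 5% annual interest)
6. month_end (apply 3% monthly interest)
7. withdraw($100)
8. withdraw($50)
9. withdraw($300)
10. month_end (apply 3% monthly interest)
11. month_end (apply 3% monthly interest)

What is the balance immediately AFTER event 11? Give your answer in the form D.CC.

Answer: 800.67

Derivation:
After 1 (withdraw($50)): balance=$50.00 total_interest=$0.00
After 2 (deposit($1000)): balance=$1050.00 total_interest=$0.00
After 3 (month_end (apply 3% monthly interest)): balance=$1081.50 total_interest=$31.50
After 4 (month_end (apply 3% monthly interest)): balance=$1113.94 total_interest=$63.94
After 5 (year_end (apply 5% annual interest)): balance=$1169.63 total_interest=$119.63
After 6 (month_end (apply 3% monthly interest)): balance=$1204.71 total_interest=$154.71
After 7 (withdraw($100)): balance=$1104.71 total_interest=$154.71
After 8 (withdraw($50)): balance=$1054.71 total_interest=$154.71
After 9 (withdraw($300)): balance=$754.71 total_interest=$154.71
After 10 (month_end (apply 3% monthly interest)): balance=$777.35 total_interest=$177.35
After 11 (month_end (apply 3% monthly interest)): balance=$800.67 total_interest=$200.67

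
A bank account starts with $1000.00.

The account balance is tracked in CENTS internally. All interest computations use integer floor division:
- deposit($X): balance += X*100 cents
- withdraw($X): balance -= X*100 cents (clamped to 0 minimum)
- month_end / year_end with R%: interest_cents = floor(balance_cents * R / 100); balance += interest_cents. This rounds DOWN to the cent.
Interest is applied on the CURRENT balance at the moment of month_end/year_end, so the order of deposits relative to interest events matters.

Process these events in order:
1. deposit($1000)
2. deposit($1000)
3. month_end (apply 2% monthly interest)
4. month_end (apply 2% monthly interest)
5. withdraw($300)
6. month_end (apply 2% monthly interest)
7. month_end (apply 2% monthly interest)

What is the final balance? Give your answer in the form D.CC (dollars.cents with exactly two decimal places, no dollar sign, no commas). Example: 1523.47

Answer: 2935.17

Derivation:
After 1 (deposit($1000)): balance=$2000.00 total_interest=$0.00
After 2 (deposit($1000)): balance=$3000.00 total_interest=$0.00
After 3 (month_end (apply 2% monthly interest)): balance=$3060.00 total_interest=$60.00
After 4 (month_end (apply 2% monthly interest)): balance=$3121.20 total_interest=$121.20
After 5 (withdraw($300)): balance=$2821.20 total_interest=$121.20
After 6 (month_end (apply 2% monthly interest)): balance=$2877.62 total_interest=$177.62
After 7 (month_end (apply 2% monthly interest)): balance=$2935.17 total_interest=$235.17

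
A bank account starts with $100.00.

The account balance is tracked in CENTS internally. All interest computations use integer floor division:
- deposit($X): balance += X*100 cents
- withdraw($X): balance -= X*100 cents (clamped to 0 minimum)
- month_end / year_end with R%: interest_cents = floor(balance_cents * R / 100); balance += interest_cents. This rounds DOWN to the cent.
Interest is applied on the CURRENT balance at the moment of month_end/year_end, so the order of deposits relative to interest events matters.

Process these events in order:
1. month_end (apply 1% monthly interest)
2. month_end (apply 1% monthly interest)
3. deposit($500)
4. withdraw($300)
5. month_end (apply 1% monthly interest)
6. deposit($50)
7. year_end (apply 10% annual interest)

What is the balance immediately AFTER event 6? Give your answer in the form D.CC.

Answer: 355.03

Derivation:
After 1 (month_end (apply 1% monthly interest)): balance=$101.00 total_interest=$1.00
After 2 (month_end (apply 1% monthly interest)): balance=$102.01 total_interest=$2.01
After 3 (deposit($500)): balance=$602.01 total_interest=$2.01
After 4 (withdraw($300)): balance=$302.01 total_interest=$2.01
After 5 (month_end (apply 1% monthly interest)): balance=$305.03 total_interest=$5.03
After 6 (deposit($50)): balance=$355.03 total_interest=$5.03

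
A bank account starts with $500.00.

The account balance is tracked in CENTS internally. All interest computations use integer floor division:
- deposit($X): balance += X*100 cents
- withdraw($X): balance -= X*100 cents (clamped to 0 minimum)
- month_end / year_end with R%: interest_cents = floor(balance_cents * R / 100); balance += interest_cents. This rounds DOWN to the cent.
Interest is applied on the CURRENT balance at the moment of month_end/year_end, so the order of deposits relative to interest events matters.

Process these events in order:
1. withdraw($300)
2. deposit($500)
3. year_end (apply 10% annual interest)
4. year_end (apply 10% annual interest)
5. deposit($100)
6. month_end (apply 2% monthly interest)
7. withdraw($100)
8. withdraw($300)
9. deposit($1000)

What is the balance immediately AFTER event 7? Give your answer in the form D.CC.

Answer: 865.94

Derivation:
After 1 (withdraw($300)): balance=$200.00 total_interest=$0.00
After 2 (deposit($500)): balance=$700.00 total_interest=$0.00
After 3 (year_end (apply 10% annual interest)): balance=$770.00 total_interest=$70.00
After 4 (year_end (apply 10% annual interest)): balance=$847.00 total_interest=$147.00
After 5 (deposit($100)): balance=$947.00 total_interest=$147.00
After 6 (month_end (apply 2% monthly interest)): balance=$965.94 total_interest=$165.94
After 7 (withdraw($100)): balance=$865.94 total_interest=$165.94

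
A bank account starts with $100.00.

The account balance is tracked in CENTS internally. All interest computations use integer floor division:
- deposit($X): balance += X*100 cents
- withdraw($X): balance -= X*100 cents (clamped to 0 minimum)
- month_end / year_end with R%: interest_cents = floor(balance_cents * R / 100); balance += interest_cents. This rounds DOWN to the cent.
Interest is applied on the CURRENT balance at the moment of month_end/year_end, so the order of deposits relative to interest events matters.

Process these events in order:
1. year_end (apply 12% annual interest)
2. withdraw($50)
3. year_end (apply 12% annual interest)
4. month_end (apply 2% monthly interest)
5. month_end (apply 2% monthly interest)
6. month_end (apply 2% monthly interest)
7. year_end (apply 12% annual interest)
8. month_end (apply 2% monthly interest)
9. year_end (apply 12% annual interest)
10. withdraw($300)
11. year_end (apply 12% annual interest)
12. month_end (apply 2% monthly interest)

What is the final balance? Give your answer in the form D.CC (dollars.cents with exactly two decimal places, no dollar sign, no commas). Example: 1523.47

After 1 (year_end (apply 12% annual interest)): balance=$112.00 total_interest=$12.00
After 2 (withdraw($50)): balance=$62.00 total_interest=$12.00
After 3 (year_end (apply 12% annual interest)): balance=$69.44 total_interest=$19.44
After 4 (month_end (apply 2% monthly interest)): balance=$70.82 total_interest=$20.82
After 5 (month_end (apply 2% monthly interest)): balance=$72.23 total_interest=$22.23
After 6 (month_end (apply 2% monthly interest)): balance=$73.67 total_interest=$23.67
After 7 (year_end (apply 12% annual interest)): balance=$82.51 total_interest=$32.51
After 8 (month_end (apply 2% monthly interest)): balance=$84.16 total_interest=$34.16
After 9 (year_end (apply 12% annual interest)): balance=$94.25 total_interest=$44.25
After 10 (withdraw($300)): balance=$0.00 total_interest=$44.25
After 11 (year_end (apply 12% annual interest)): balance=$0.00 total_interest=$44.25
After 12 (month_end (apply 2% monthly interest)): balance=$0.00 total_interest=$44.25

Answer: 0.00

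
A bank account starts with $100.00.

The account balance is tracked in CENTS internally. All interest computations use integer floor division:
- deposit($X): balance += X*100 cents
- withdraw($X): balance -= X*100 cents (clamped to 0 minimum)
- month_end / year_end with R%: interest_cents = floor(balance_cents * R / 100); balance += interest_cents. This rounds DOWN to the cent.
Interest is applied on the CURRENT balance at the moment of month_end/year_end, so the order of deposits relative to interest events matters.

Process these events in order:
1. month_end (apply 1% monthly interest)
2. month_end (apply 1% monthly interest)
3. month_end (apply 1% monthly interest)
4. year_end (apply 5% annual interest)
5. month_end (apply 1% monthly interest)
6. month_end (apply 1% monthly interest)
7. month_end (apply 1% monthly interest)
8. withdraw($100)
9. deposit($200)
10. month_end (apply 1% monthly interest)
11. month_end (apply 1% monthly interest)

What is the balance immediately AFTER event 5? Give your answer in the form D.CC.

Answer: 109.26

Derivation:
After 1 (month_end (apply 1% monthly interest)): balance=$101.00 total_interest=$1.00
After 2 (month_end (apply 1% monthly interest)): balance=$102.01 total_interest=$2.01
After 3 (month_end (apply 1% monthly interest)): balance=$103.03 total_interest=$3.03
After 4 (year_end (apply 5% annual interest)): balance=$108.18 total_interest=$8.18
After 5 (month_end (apply 1% monthly interest)): balance=$109.26 total_interest=$9.26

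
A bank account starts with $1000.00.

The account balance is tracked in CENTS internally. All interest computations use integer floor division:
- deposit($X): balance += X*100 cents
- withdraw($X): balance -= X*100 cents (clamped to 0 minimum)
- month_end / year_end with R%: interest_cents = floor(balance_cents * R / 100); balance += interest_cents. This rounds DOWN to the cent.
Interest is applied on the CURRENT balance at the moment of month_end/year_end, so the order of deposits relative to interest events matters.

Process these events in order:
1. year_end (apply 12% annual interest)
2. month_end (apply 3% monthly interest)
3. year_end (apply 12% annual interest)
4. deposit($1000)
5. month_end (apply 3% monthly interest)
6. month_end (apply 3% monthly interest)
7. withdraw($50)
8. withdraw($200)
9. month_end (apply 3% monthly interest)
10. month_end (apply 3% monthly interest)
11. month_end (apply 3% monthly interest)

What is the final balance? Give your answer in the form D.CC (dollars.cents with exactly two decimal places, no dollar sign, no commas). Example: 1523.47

Answer: 2383.89

Derivation:
After 1 (year_end (apply 12% annual interest)): balance=$1120.00 total_interest=$120.00
After 2 (month_end (apply 3% monthly interest)): balance=$1153.60 total_interest=$153.60
After 3 (year_end (apply 12% annual interest)): balance=$1292.03 total_interest=$292.03
After 4 (deposit($1000)): balance=$2292.03 total_interest=$292.03
After 5 (month_end (apply 3% monthly interest)): balance=$2360.79 total_interest=$360.79
After 6 (month_end (apply 3% monthly interest)): balance=$2431.61 total_interest=$431.61
After 7 (withdraw($50)): balance=$2381.61 total_interest=$431.61
After 8 (withdraw($200)): balance=$2181.61 total_interest=$431.61
After 9 (month_end (apply 3% monthly interest)): balance=$2247.05 total_interest=$497.05
After 10 (month_end (apply 3% monthly interest)): balance=$2314.46 total_interest=$564.46
After 11 (month_end (apply 3% monthly interest)): balance=$2383.89 total_interest=$633.89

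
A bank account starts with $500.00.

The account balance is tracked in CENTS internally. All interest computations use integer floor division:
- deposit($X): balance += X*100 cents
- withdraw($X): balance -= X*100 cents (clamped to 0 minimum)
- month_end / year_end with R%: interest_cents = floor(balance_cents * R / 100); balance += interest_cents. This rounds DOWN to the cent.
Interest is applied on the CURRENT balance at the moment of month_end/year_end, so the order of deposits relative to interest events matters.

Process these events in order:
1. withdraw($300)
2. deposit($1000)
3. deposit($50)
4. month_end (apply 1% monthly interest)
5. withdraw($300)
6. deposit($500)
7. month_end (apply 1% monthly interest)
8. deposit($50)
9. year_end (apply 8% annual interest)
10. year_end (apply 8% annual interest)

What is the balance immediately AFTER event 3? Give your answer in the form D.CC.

After 1 (withdraw($300)): balance=$200.00 total_interest=$0.00
After 2 (deposit($1000)): balance=$1200.00 total_interest=$0.00
After 3 (deposit($50)): balance=$1250.00 total_interest=$0.00

Answer: 1250.00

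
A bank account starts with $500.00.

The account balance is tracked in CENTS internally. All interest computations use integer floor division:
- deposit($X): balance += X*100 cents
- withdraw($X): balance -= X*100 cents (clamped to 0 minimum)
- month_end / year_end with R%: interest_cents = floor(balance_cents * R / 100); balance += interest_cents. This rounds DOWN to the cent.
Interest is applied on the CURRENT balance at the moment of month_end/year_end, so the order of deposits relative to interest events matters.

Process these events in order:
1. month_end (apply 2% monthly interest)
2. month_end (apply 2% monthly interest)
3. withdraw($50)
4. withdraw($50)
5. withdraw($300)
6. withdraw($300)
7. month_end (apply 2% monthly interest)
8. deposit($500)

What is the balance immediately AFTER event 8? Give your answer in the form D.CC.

Answer: 500.00

Derivation:
After 1 (month_end (apply 2% monthly interest)): balance=$510.00 total_interest=$10.00
After 2 (month_end (apply 2% monthly interest)): balance=$520.20 total_interest=$20.20
After 3 (withdraw($50)): balance=$470.20 total_interest=$20.20
After 4 (withdraw($50)): balance=$420.20 total_interest=$20.20
After 5 (withdraw($300)): balance=$120.20 total_interest=$20.20
After 6 (withdraw($300)): balance=$0.00 total_interest=$20.20
After 7 (month_end (apply 2% monthly interest)): balance=$0.00 total_interest=$20.20
After 8 (deposit($500)): balance=$500.00 total_interest=$20.20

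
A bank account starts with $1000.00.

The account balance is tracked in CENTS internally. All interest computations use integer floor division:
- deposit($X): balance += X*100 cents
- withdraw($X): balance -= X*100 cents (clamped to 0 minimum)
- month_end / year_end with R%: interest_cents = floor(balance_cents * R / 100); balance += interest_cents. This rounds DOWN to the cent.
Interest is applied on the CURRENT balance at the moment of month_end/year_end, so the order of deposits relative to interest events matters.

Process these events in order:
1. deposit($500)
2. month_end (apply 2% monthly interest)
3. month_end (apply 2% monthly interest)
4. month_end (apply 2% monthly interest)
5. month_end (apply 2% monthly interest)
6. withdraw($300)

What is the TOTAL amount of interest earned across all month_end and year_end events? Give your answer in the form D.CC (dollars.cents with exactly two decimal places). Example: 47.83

Answer: 123.64

Derivation:
After 1 (deposit($500)): balance=$1500.00 total_interest=$0.00
After 2 (month_end (apply 2% monthly interest)): balance=$1530.00 total_interest=$30.00
After 3 (month_end (apply 2% monthly interest)): balance=$1560.60 total_interest=$60.60
After 4 (month_end (apply 2% monthly interest)): balance=$1591.81 total_interest=$91.81
After 5 (month_end (apply 2% monthly interest)): balance=$1623.64 total_interest=$123.64
After 6 (withdraw($300)): balance=$1323.64 total_interest=$123.64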